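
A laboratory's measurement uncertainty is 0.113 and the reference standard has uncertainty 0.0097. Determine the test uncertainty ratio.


TUR = u_lab / u_ref
= 0.113 / 0.0097
= 11.6495

11.6495


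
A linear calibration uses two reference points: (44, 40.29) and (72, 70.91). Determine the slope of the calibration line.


slope = (y2 - y1) / (x2 - x1)
= (70.91 - 40.29) / (72 - 44)
= 30.6200 / 28
= 1.0936

1.0936


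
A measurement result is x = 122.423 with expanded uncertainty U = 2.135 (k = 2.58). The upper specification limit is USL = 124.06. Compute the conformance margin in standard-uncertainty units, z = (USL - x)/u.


u = U / k = 2.135 / 2.58 = 0.82751938
margin = |USL - x| = |124.06 - 122.423| = 1.637
z = margin / u = 1.637 / 0.82751938
z = 1.9782

1.9782


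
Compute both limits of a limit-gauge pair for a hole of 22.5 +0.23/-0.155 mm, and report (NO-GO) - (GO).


GO = nominal - lower_tol (smallest hole = maximum material condition)
GO = 22.5 - 0.155 = 22.345
NO-GO = nominal + upper_tol (largest hole = least material condition)
NO-GO = 22.5 + 0.23 = 22.73
spread = NO-GO - GO = 22.73 - 22.345 = 0.3850

0.3850


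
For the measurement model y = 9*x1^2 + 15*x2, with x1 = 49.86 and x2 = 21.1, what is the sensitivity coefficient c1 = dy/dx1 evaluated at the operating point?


y = 9*x1^2 + 15*x2
dy/dx1 = 2*9*x1
Evaluate at x1 = 49.86: c1 = 18 * 49.86
c1 = 897.4800

897.4800


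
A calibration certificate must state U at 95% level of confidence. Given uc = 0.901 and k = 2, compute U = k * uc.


U = k * uc
U = 2 * 0.901
U = 1.8020

1.8020


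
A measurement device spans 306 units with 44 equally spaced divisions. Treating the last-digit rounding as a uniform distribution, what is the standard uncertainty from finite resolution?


resolution = range / divisions
resolution = 306 / 44 = 6.9545455
u_res = resolution / (2*sqrt(3))
u_res = 6.9545455 / 3.4641016
u_res = 2.0076

2.0076


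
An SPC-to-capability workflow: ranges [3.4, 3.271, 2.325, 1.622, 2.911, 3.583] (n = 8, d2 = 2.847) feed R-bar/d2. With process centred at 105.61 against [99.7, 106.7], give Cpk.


R_bar = (3.4 + 3.271 + 2.325 + 1.622 + 2.911 + 3.583) / 6 = 2.852
sigma = R_bar / d2 = 2.852 / 2.847 = 1.0017562
Cp = (USL - LSL)/(6*sigma) = (106.7 - 99.7)/(6*1.0017562) = 1.1646
Cpu = (106.7 - 105.61)/(3*1.0017562) = 0.3627
Cpl = (105.61 - 99.7)/(3*1.0017562) = 1.9665
Cpk = min(Cpu, Cpl) = 0.3627

0.3627


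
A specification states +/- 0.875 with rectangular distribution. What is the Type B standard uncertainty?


u_B = half_width / sqrt(3)
u_B = 0.875 / 1.7320508
u_B = 0.5052

0.5052


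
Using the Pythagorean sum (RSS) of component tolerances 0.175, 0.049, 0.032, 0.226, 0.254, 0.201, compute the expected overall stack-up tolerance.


RSS = sqrt(0.175^2 + 0.049^2 + 0.032^2 + 0.226^2 + 0.254^2 + 0.201^2)
= sqrt(0.190043)
= 0.4359

0.4359


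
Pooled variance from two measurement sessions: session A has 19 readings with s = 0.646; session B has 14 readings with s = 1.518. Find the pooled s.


s_p = sqrt(((n1-1)*s1^2 + (n2-1)*s2^2) / (n1+n2-2))
numerator = (19-1)*0.646^2 + (14-1)*1.518^2 = 7.511688 + 29.956212 = 37.4679
denominator = 19 + 14 - 2 = 31
s_p^2 = 37.4679 / 31 = 1.2086419
s_p = sqrt(1.2086419) = 1.0994

1.0994


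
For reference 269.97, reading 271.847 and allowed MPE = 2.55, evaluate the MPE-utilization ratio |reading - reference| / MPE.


e = indication - reference = 271.847 - 269.97 = 1.8770
|e| = 1.8770
ratio = |e| / MPE = 1.8770 / 2.55
ratio = 0.7361

0.7361


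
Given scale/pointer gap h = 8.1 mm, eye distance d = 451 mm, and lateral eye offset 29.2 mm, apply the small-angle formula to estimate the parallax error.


error = h * offset / d
= 8.1 * 29.2 / 451
= 0.5244

0.5244


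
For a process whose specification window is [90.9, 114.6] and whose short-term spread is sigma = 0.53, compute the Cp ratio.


Cp = (USL - LSL) / (6 * sigma)
= (114.6 - 90.9) / (6 * 0.53)
= 23.7000 / 3.1800
= 7.4528

7.4528


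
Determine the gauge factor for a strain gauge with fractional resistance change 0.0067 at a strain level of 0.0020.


GF = (dR/R) / epsilon
= 0.0067 / 0.0020
= 3.3500

3.3500


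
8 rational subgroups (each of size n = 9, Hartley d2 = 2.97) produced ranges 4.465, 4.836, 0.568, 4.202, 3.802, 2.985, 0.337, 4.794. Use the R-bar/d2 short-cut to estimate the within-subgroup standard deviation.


R_bar = (4.465 + 4.836 + 0.568 + 4.202 + 3.802 + 2.985 + 0.337 + 4.794) / 8
R_bar = 25.989 / 8 = 3.248625
sigma_hat = R_bar / d2 = 3.248625 / 2.97 = 1.0938

1.0938


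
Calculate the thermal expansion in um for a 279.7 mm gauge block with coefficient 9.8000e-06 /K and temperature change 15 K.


dL = L * alpha * dT
= 279.7 * 9.8000e-06 * 15
= 0.0411159 mm
dL_um = 0.0411159 * 1000 = 41.1159 um

41.1159


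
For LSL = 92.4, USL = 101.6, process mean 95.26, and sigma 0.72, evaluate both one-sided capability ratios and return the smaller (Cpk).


Cpu = (USL - mean) / (3*sigma) = (101.6 - 95.26) / (3*0.72) = 2.9352
Cpl = (mean - LSL) / (3*sigma) = (95.26 - 92.4) / (3*0.72) = 1.3241
Cpk = min(Cpu, Cpl) = 1.3241

1.3241


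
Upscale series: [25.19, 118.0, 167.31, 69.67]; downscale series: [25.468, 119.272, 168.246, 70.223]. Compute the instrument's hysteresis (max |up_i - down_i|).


|25.19 - 25.468| = 0.2780
|118.0 - 119.272| = 1.2720
|167.31 - 168.246| = 0.9360
|69.67 - 70.223| = 0.5530
hysteresis = max(diffs) = 1.2720

1.2720


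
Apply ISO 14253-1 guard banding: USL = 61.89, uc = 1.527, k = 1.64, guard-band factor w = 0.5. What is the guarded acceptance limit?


U = k * uc = 1.64 * 1.527 = 2.50428
guard band g = w * U = 0.5 * 2.50428 = 1.25214
AL = USL - g = 61.89 - 1.25214
AL = 60.6379

60.6379


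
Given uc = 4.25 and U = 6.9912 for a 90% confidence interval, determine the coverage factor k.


k = U / uc
k = 6.9912 / 4.25
k = 1.645

1.645


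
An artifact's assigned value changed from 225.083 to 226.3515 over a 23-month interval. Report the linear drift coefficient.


rate = (v2 - v1) / months
= (226.3515 - 225.083) / 23
= 1.2685 / 23
= 0.0552

0.0552


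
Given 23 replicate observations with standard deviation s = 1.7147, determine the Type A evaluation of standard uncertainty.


u_A = s / sqrt(n)
u_A = 1.7147 / sqrt(23)
u_A = 1.7147 / 4.7958315
u_A = 0.3575

0.3575


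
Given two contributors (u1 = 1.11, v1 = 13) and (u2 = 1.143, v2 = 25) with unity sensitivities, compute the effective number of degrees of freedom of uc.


uc = sqrt(u1^2 + u2^2) = sqrt(1.11^2 + 1.143^2) = 1.5932825
v_eff = uc^4 / (u1^4/v1 + u2^4/v2)
= 1.5932825^4 / (1.11^4/13 + 1.143^4/25)
= 6.4442317 / 0.18504701
v_eff = 34.8248

34.8248


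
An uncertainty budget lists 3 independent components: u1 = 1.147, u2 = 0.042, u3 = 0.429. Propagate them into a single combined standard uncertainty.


uc = sqrt(1.147^2 + 0.042^2 + 0.429^2)
uc = sqrt(1.501414)
uc = 1.2253

1.2253


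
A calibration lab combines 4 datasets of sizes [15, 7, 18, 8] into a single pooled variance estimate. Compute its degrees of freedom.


nu = sum_i (n_i - 1)
nu = ((15 - 1) + (7 - 1) + (18 - 1) + (8 - 1))
nu = 14 + 6 + 17 + 7
nu = 44

44


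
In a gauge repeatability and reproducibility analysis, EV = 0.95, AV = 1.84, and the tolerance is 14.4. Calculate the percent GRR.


GRR = sqrt(EV^2 + AV^2) = sqrt(0.95^2 + 1.84^2) = 2.0707728
%GRR = GRR / tol * 100 = 2.0707728 / 14.4 * 100
%GRR = 14.3804

14.3804


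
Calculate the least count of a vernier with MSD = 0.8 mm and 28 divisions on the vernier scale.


LC = MSD / n_div
= 0.8 / 28
= 0.0286

0.0286


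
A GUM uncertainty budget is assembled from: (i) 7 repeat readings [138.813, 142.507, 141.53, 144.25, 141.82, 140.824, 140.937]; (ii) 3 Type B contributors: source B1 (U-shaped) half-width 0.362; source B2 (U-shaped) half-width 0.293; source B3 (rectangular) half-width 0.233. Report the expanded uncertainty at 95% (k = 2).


mean = (138.813 + 142.507 + 141.53 + 144.25 + 141.82 + 140.824 + 140.937) / 7 = 141.5258571
s = sqrt(sum((x - mean)^2)/(n-1)) = 1.6667875
u_A = s / sqrt(n) = 1.6667875 / sqrt(7) = 0.62998646
u_B1 = 0.362 / sqrt(2) = 0.25597265
u_B2 = 0.293 / sqrt(2) = 0.20718229
u_B3 = 0.233 / sqrt(3) = 0.13452261
uc = sqrt(0.62998646^2 + 0.25597265^2 + 0.20718229^2 + 0.13452261^2) = 0.7234817
U = k * uc = 2 * 0.7234817
U = 1.4470

1.4470


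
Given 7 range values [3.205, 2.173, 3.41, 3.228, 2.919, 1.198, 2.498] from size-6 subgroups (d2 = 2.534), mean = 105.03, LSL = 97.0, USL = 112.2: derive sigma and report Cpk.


R_bar = (3.205 + 2.173 + 3.41 + 3.228 + 2.919 + 1.198 + 2.498) / 7 = 2.6615714
sigma = R_bar / d2 = 2.6615714 / 2.534 = 1.0503439
Cp = (USL - LSL)/(6*sigma) = (112.2 - 97.0)/(6*1.0503439) = 2.4119
Cpu = (112.2 - 105.03)/(3*1.0503439) = 2.2754
Cpl = (105.03 - 97.0)/(3*1.0503439) = 2.5484
Cpk = min(Cpu, Cpl) = 2.2754

2.2754


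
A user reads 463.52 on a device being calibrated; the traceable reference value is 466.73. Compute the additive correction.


Correction = standard - reading
= 466.73 - 463.52
= 3.2100

3.2100


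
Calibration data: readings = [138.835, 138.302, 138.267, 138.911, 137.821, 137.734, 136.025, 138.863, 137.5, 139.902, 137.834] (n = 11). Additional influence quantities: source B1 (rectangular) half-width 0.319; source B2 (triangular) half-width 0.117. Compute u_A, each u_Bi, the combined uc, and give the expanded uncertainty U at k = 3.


mean = (138.835 + 138.302 + 138.267 + 138.911 + 137.821 + 137.734 + 136.025 + 138.863 + 137.5 + 139.902 + 137.834) / 11 = 138.1812727
s = sqrt(sum((x - mean)^2)/(n-1)) = 0.99857559
u_A = s / sqrt(n) = 0.99857559 / sqrt(11) = 0.30108187
u_B1 = 0.319 / sqrt(3) = 0.18417474
u_B2 = 0.117 / sqrt(6) = 0.04776505
uc = sqrt(0.30108187^2 + 0.18417474^2 + 0.04776505^2) = 0.35616306
U = k * uc = 3 * 0.35616306
U = 1.0685

1.0685


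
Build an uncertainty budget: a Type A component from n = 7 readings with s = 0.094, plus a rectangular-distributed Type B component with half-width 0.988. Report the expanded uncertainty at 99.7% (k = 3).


u_A = s / sqrt(n) = 0.094 / sqrt(7) = 0.03552866
u_B = half_width / sqrt(3) = 0.988 / sqrt(3) = 0.57042207
uc = sqrt(u_A^2 + u_B^2) = sqrt(0.03552866^2 + 0.57042207^2) = 0.57152745
U = k * uc = 3 * 0.57152745
U = 1.7146

1.7146


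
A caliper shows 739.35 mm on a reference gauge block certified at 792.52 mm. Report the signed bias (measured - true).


Systematic error = measured - true
= 739.35 - 792.52
= -53.1700

-53.1700


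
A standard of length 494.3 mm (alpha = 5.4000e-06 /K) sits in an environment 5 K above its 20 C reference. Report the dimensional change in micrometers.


dL = L * alpha * dT
= 494.3 * 5.4000e-06 * 5
= 0.0133461 mm
dL_um = 0.0133461 * 1000 = 13.3461 um

13.3461


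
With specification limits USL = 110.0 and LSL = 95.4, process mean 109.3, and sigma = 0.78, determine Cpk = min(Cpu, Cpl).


Cpu = (USL - mean) / (3*sigma) = (110.0 - 109.3) / (3*0.78) = 0.2991
Cpl = (mean - LSL) / (3*sigma) = (109.3 - 95.4) / (3*0.78) = 5.9402
Cpk = min(Cpu, Cpl) = 0.2991

0.2991


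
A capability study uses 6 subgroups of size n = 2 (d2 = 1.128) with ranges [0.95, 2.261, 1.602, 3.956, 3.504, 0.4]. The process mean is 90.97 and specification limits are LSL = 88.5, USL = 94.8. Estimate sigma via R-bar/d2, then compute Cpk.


R_bar = (0.95 + 2.261 + 1.602 + 3.956 + 3.504 + 0.4) / 6 = 2.1121667
sigma = R_bar / d2 = 2.1121667 / 1.128 = 1.8724882
Cp = (USL - LSL)/(6*sigma) = (94.8 - 88.5)/(6*1.8724882) = 0.5608
Cpu = (94.8 - 90.97)/(3*1.8724882) = 0.6818
Cpl = (90.97 - 88.5)/(3*1.8724882) = 0.4397
Cpk = min(Cpu, Cpl) = 0.4397

0.4397


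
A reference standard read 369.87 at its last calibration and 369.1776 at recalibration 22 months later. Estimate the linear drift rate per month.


rate = (v2 - v1) / months
= (369.1776 - 369.87) / 22
= -0.6924 / 22
= -0.0315

-0.0315


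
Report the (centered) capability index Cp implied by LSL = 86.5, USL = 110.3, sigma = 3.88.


Cp = (USL - LSL) / (6 * sigma)
= (110.3 - 86.5) / (6 * 3.88)
= 23.8000 / 23.2800
= 1.0223

1.0223


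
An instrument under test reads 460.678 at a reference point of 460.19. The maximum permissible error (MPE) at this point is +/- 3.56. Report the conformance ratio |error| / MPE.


e = indication - reference = 460.678 - 460.19 = 0.4880
|e| = 0.4880
ratio = |e| / MPE = 0.4880 / 3.56
ratio = 0.1371

0.1371


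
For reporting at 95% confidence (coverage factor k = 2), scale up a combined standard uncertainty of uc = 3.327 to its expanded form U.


U = k * uc
U = 2 * 3.327
U = 6.6540

6.6540


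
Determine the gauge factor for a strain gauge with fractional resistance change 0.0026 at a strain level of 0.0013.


GF = (dR/R) / epsilon
= 0.0026 / 0.0013
= 2.0000

2.0000


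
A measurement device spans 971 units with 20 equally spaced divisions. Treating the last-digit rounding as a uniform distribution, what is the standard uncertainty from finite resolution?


resolution = range / divisions
resolution = 971 / 20 = 48.55
u_res = resolution / (2*sqrt(3))
u_res = 48.55 / 3.4641016
u_res = 14.0152

14.0152


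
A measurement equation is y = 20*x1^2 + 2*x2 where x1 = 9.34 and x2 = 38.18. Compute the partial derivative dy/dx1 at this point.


y = 20*x1^2 + 2*x2
dy/dx1 = 2*20*x1
Evaluate at x1 = 9.34: c1 = 40 * 9.34
c1 = 373.6000

373.6000


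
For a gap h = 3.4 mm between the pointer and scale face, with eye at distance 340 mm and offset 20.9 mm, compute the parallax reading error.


error = h * offset / d
= 3.4 * 20.9 / 340
= 0.2090

0.2090


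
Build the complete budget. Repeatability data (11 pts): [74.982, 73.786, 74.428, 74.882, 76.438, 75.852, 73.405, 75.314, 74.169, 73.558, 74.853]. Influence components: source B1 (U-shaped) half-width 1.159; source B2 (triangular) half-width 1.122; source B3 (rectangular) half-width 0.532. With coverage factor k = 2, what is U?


mean = (74.982 + 73.786 + 74.428 + 74.882 + 76.438 + 75.852 + 73.405 + 75.314 + 74.169 + 73.558 + 74.853) / 11 = 74.697
s = sqrt(sum((x - mean)^2)/(n-1)) = 0.95043316
u_A = s / sqrt(n) = 0.95043316 / sqrt(11) = 0.28656638
u_B1 = 1.159 / sqrt(2) = 0.81953676
u_B2 = 1.122 / sqrt(6) = 0.45805458
u_B3 = 0.532 / sqrt(3) = 0.30715034
uc = sqrt(0.28656638^2 + 0.81953676^2 + 0.45805458^2 + 0.30715034^2) = 1.0285505
U = k * uc = 2 * 1.0285505
U = 2.0571

2.0571


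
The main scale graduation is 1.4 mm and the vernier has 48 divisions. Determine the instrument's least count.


LC = MSD / n_div
= 1.4 / 48
= 0.0292

0.0292


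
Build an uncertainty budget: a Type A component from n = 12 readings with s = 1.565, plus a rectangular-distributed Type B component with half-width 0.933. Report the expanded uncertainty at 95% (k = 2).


u_A = s / sqrt(n) = 1.565 / sqrt(12) = 0.45177659
u_B = half_width / sqrt(3) = 0.933 / sqrt(3) = 0.5386678
uc = sqrt(u_A^2 + u_B^2) = sqrt(0.45177659^2 + 0.5386678^2) = 0.70303989
U = k * uc = 2 * 0.70303989
U = 1.4061

1.4061


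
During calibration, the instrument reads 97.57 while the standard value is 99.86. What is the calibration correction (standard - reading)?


Correction = standard - reading
= 99.86 - 97.57
= 2.2900

2.2900


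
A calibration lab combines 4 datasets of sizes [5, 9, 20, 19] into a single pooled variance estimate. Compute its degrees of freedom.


nu = sum_i (n_i - 1)
nu = ((5 - 1) + (9 - 1) + (20 - 1) + (19 - 1))
nu = 4 + 8 + 19 + 18
nu = 49

49


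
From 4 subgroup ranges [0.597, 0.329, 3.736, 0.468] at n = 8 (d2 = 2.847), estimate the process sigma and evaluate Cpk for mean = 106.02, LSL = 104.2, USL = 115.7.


R_bar = (0.597 + 0.329 + 3.736 + 0.468) / 4 = 1.2825
sigma = R_bar / d2 = 1.2825 / 2.847 = 0.45047418
Cp = (USL - LSL)/(6*sigma) = (115.7 - 104.2)/(6*0.45047418) = 4.2548
Cpu = (115.7 - 106.02)/(3*0.45047418) = 7.1628
Cpl = (106.02 - 104.2)/(3*0.45047418) = 1.3467
Cpk = min(Cpu, Cpl) = 1.3467

1.3467


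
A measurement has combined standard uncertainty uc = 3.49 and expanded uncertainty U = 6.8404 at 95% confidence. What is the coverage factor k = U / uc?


k = U / uc
k = 6.8404 / 3.49
k = 1.96

1.96


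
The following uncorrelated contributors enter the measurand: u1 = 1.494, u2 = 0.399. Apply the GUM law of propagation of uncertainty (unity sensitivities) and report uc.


uc = sqrt(1.494^2 + 0.399^2)
uc = sqrt(2.391237)
uc = 1.5464

1.5464


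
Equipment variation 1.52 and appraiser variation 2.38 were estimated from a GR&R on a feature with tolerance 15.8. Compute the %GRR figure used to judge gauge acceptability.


GRR = sqrt(EV^2 + AV^2) = sqrt(1.52^2 + 2.38^2) = 2.8239688
%GRR = GRR / tol * 100 = 2.8239688 / 15.8 * 100
%GRR = 17.8732

17.8732


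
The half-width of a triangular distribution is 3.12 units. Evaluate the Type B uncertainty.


u_B = half_width / sqrt(6)
u_B = 3.12 / 2.4494897
u_B = 1.2737

1.2737


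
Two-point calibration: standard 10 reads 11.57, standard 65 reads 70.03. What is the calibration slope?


slope = (y2 - y1) / (x2 - x1)
= (70.03 - 11.57) / (65 - 10)
= 58.4600 / 55
= 1.0629

1.0629


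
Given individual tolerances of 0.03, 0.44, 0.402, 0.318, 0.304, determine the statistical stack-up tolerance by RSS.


RSS = sqrt(0.03^2 + 0.44^2 + 0.402^2 + 0.318^2 + 0.304^2)
= sqrt(0.549644)
= 0.7414

0.7414


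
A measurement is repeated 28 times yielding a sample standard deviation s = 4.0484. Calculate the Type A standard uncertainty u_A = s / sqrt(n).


u_A = s / sqrt(n)
u_A = 4.0484 / sqrt(28)
u_A = 4.0484 / 5.2915026
u_A = 0.7651

0.7651


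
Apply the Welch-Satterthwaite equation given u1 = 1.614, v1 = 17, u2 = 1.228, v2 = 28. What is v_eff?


uc = sqrt(u1^2 + u2^2) = sqrt(1.614^2 + 1.228^2) = 2.0280483
v_eff = uc^4 / (u1^4/v1 + u2^4/v2)
= 2.0280483^4 / (1.614^4/17 + 1.228^4/28)
= 16.916604 / 0.48039156
v_eff = 35.2142

35.2142


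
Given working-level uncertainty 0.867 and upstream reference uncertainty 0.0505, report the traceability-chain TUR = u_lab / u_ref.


TUR = u_lab / u_ref
= 0.867 / 0.0505
= 17.1683

17.1683


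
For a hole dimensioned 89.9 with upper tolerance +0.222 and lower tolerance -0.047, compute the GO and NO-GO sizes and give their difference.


GO = nominal - lower_tol (smallest hole = maximum material condition)
GO = 89.9 - 0.047 = 89.853
NO-GO = nominal + upper_tol (largest hole = least material condition)
NO-GO = 89.9 + 0.222 = 90.122
spread = NO-GO - GO = 90.122 - 89.853 = 0.2690

0.2690


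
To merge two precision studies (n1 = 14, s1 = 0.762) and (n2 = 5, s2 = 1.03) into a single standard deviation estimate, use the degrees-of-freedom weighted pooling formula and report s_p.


s_p = sqrt(((n1-1)*s1^2 + (n2-1)*s2^2) / (n1+n2-2))
numerator = (14-1)*0.762^2 + (5-1)*1.03^2 = 7.548372 + 4.2436 = 11.791972
denominator = 14 + 5 - 2 = 17
s_p^2 = 11.791972 / 17 = 0.69364541
s_p = sqrt(0.69364541) = 0.8329

0.8329


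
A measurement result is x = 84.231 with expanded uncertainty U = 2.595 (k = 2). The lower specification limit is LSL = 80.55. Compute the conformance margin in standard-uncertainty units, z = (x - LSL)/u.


u = U / k = 2.595 / 2 = 1.2975
margin = |LSL - x| = |80.55 - 84.231| = 3.681
z = margin / u = 3.681 / 1.2975
z = 2.8370

2.8370


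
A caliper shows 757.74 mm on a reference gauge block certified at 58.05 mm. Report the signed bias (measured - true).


Systematic error = measured - true
= 757.74 - 58.05
= 699.6900

699.6900


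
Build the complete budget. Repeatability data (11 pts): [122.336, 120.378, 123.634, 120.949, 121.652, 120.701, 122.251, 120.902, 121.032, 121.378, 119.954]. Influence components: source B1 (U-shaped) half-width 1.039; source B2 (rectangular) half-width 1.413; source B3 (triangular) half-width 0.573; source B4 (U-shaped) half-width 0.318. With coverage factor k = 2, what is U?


mean = (122.336 + 120.378 + 123.634 + 120.949 + 121.652 + 120.701 + 122.251 + 120.902 + 121.032 + 121.378 + 119.954) / 11 = 121.3788182
s = sqrt(sum((x - mean)^2)/(n-1)) = 1.0421581
u_A = s / sqrt(n) = 1.0421581 / sqrt(11) = 0.31422249
u_B1 = 1.039 / sqrt(2) = 0.73468395
u_B2 = 1.413 / sqrt(3) = 0.81579593
u_B3 = 0.573 / sqrt(6) = 0.23392627
u_B4 = 0.318 / sqrt(2) = 0.22485996
uc = sqrt(0.31422249^2 + 0.73468395^2 + 0.81579593^2 + 0.23392627^2 + 0.22485996^2) = 1.1871406
U = k * uc = 2 * 1.1871406
U = 2.3743

2.3743


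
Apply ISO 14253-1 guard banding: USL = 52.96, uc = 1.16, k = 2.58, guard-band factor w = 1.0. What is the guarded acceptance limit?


U = k * uc = 2.58 * 1.16 = 2.9928
guard band g = w * U = 1.0 * 2.9928 = 2.9928
AL = USL - g = 52.96 - 2.9928
AL = 49.9672

49.9672


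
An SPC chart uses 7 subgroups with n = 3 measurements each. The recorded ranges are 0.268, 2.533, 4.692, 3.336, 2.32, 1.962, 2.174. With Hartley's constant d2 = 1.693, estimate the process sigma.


R_bar = (0.268 + 2.533 + 4.692 + 3.336 + 2.32 + 1.962 + 2.174) / 7
R_bar = 17.285 / 7 = 2.4692857
sigma_hat = R_bar / d2 = 2.4692857 / 1.693 = 1.4585

1.4585


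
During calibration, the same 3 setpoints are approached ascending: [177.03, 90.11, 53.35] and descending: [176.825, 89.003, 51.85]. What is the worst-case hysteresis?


|177.03 - 176.825| = 0.2050
|90.11 - 89.003| = 1.1070
|53.35 - 51.85| = 1.5000
hysteresis = max(diffs) = 1.5000

1.5000


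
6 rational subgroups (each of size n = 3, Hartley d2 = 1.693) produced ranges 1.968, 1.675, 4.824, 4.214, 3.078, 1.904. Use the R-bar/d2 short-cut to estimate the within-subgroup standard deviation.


R_bar = (1.968 + 1.675 + 4.824 + 4.214 + 3.078 + 1.904) / 6
R_bar = 17.663 / 6 = 2.9438333
sigma_hat = R_bar / d2 = 2.9438333 / 1.693 = 1.7388

1.7388


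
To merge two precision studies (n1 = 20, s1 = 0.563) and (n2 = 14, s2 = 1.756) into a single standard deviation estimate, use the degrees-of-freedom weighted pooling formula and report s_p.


s_p = sqrt(((n1-1)*s1^2 + (n2-1)*s2^2) / (n1+n2-2))
numerator = (20-1)*0.563^2 + (14-1)*1.756^2 = 6.022411 + 40.085968 = 46.108379
denominator = 20 + 14 - 2 = 32
s_p^2 = 46.108379 / 32 = 1.4408868
s_p = sqrt(1.4408868) = 1.2004

1.2004


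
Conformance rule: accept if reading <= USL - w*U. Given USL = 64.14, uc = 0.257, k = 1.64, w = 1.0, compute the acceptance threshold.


U = k * uc = 1.64 * 0.257 = 0.42148
guard band g = w * U = 1.0 * 0.42148 = 0.42148
AL = USL - g = 64.14 - 0.42148
AL = 63.7185

63.7185


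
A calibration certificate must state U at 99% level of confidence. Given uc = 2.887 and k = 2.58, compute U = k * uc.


U = k * uc
U = 2.58 * 2.887
U = 7.4485

7.4485


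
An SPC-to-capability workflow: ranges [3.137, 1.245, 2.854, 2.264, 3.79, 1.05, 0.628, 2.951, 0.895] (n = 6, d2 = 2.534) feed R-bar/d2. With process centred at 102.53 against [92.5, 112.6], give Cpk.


R_bar = (3.137 + 1.245 + 2.854 + 2.264 + 3.79 + 1.05 + 0.628 + 2.951 + 0.895) / 9 = 2.0904444
sigma = R_bar / d2 = 2.0904444 / 2.534 = 0.82495833
Cp = (USL - LSL)/(6*sigma) = (112.6 - 92.5)/(6*0.82495833) = 4.0608
Cpu = (112.6 - 102.53)/(3*0.82495833) = 4.0689
Cpl = (102.53 - 92.5)/(3*0.82495833) = 4.0527
Cpk = min(Cpu, Cpl) = 4.0527

4.0527


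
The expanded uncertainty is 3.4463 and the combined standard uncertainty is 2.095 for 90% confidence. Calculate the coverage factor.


k = U / uc
k = 3.4463 / 2.095
k = 1.645

1.645


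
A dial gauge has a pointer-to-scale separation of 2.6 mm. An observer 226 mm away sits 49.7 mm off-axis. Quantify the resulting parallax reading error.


error = h * offset / d
= 2.6 * 49.7 / 226
= 0.5718

0.5718


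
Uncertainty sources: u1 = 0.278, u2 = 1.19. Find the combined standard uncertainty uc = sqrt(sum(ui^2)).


uc = sqrt(0.278^2 + 1.19^2)
uc = sqrt(1.493384)
uc = 1.2220

1.2220


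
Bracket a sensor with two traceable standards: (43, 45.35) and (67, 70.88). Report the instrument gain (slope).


slope = (y2 - y1) / (x2 - x1)
= (70.88 - 45.35) / (67 - 43)
= 25.5300 / 24
= 1.0637

1.0637


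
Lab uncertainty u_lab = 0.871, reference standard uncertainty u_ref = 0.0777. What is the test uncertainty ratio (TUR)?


TUR = u_lab / u_ref
= 0.871 / 0.0777
= 11.2098

11.2098


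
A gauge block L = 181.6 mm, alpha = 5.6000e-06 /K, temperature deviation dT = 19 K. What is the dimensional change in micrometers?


dL = L * alpha * dT
= 181.6 * 5.6000e-06 * 19
= 0.0193222 mm
dL_um = 0.0193222 * 1000 = 19.3222 um

19.3222


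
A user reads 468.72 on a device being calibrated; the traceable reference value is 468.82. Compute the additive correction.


Correction = standard - reading
= 468.82 - 468.72
= 0.1000

0.1000


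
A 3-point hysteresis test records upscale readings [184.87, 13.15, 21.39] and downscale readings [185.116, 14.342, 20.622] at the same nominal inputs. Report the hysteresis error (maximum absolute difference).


|184.87 - 185.116| = 0.2460
|13.15 - 14.342| = 1.1920
|21.39 - 20.622| = 0.7680
hysteresis = max(diffs) = 1.1920

1.1920


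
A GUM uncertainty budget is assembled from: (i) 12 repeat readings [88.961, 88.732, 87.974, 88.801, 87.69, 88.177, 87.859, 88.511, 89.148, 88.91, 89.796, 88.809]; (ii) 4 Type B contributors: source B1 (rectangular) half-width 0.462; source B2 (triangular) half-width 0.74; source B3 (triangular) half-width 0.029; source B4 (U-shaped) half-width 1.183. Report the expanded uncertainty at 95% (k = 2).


mean = (88.961 + 88.732 + 87.974 + 88.801 + 87.69 + 88.177 + 87.859 + 88.511 + 89.148 + 88.91 + 89.796 + 88.809) / 12 = 88.614
s = sqrt(sum((x - mean)^2)/(n-1)) = 0.60394175
u_A = s / sqrt(n) = 0.60394175 / sqrt(12) = 0.17434297
u_B1 = 0.462 / sqrt(3) = 0.26673582
u_B2 = 0.74 / sqrt(6) = 0.30210373
u_B3 = 0.029 / sqrt(6) = 0.0118392
u_B4 = 1.183 / sqrt(2) = 0.83650732
uc = sqrt(0.17434297^2 + 0.26673582^2 + 0.30210373^2 + 0.0118392^2 + 0.83650732^2) = 0.94482527
U = k * uc = 2 * 0.94482527
U = 1.8897

1.8897


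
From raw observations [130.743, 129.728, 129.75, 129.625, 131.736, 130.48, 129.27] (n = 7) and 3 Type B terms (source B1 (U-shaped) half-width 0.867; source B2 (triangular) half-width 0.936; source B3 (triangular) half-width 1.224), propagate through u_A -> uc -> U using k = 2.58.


mean = (130.743 + 129.728 + 129.75 + 129.625 + 131.736 + 130.48 + 129.27) / 7 = 130.1902857
s = sqrt(sum((x - mean)^2)/(n-1)) = 0.85173288
u_A = s / sqrt(n) = 0.85173288 / sqrt(7) = 0.32192477
u_B1 = 0.867 / sqrt(2) = 0.61306158
u_B2 = 0.936 / sqrt(6) = 0.3821204
u_B3 = 1.224 / sqrt(6) = 0.49969591
uc = sqrt(0.32192477^2 + 0.61306158^2 + 0.3821204^2 + 0.49969591^2) = 0.935517
U = k * uc = 2.58 * 0.935517
U = 2.4136

2.4136


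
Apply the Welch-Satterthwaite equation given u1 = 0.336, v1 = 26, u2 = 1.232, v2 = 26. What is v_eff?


uc = sqrt(u1^2 + u2^2) = sqrt(0.336^2 + 1.232^2) = 1.2769965
v_eff = uc^4 / (u1^4/v1 + u2^4/v2)
= 1.2769965^4 / (0.336^4/26 + 1.232^4/26)
= 2.6592479 / 0.089097508
v_eff = 29.8465

29.8465


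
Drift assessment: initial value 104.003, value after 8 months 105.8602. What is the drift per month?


rate = (v2 - v1) / months
= (105.8602 - 104.003) / 8
= 1.8572 / 8
= 0.2322

0.2322


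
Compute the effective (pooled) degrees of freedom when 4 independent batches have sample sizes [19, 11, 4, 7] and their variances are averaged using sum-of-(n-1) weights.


nu = sum_i (n_i - 1)
nu = ((19 - 1) + (11 - 1) + (4 - 1) + (7 - 1))
nu = 18 + 10 + 3 + 6
nu = 37

37


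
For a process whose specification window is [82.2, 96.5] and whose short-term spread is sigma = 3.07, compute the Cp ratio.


Cp = (USL - LSL) / (6 * sigma)
= (96.5 - 82.2) / (6 * 3.07)
= 14.3000 / 18.4200
= 0.7763

0.7763


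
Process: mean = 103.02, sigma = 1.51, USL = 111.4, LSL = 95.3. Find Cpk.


Cpu = (USL - mean) / (3*sigma) = (111.4 - 103.02) / (3*1.51) = 1.8499
Cpl = (mean - LSL) / (3*sigma) = (103.02 - 95.3) / (3*1.51) = 1.7042
Cpk = min(Cpu, Cpl) = 1.7042

1.7042


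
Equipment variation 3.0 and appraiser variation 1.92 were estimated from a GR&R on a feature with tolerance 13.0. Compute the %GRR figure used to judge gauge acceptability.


GRR = sqrt(EV^2 + AV^2) = sqrt(3.0^2 + 1.92^2) = 3.5617973
%GRR = GRR / tol * 100 = 3.5617973 / 13.0 * 100
%GRR = 27.3984

27.3984


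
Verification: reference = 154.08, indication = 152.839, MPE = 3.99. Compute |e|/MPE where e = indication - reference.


e = indication - reference = 152.839 - 154.08 = -1.2410
|e| = 1.2410
ratio = |e| / MPE = 1.2410 / 3.99
ratio = 0.3110

0.3110


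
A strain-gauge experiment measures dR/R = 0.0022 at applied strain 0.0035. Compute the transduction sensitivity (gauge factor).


GF = (dR/R) / epsilon
= 0.0022 / 0.0035
= 0.6286

0.6286


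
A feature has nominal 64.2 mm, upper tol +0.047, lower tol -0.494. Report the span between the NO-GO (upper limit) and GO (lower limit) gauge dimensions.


GO = nominal - lower_tol (smallest hole = maximum material condition)
GO = 64.2 - 0.494 = 63.706
NO-GO = nominal + upper_tol (largest hole = least material condition)
NO-GO = 64.2 + 0.047 = 64.247
spread = NO-GO - GO = 64.247 - 63.706 = 0.5410

0.5410


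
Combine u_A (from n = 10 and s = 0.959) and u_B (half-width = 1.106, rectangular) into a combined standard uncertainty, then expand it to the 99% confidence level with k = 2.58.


u_A = s / sqrt(n) = 0.959 / sqrt(10) = 0.30326243
u_B = half_width / sqrt(3) = 1.106 / sqrt(3) = 0.6385494
uc = sqrt(u_A^2 + u_B^2) = sqrt(0.30326243^2 + 0.6385494^2) = 0.70690412
U = k * uc = 2.58 * 0.70690412
U = 1.8238

1.8238


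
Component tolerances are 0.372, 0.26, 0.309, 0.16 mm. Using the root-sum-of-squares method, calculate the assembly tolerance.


RSS = sqrt(0.372^2 + 0.26^2 + 0.309^2 + 0.16^2)
= sqrt(0.327065)
= 0.5719

0.5719


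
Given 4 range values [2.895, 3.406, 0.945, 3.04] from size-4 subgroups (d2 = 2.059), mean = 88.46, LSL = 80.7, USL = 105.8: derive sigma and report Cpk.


R_bar = (2.895 + 3.406 + 0.945 + 3.04) / 4 = 2.5715
sigma = R_bar / d2 = 2.5715 / 2.059 = 1.2489072
Cp = (USL - LSL)/(6*sigma) = (105.8 - 80.7)/(6*1.2489072) = 3.3496
Cpu = (105.8 - 88.46)/(3*1.2489072) = 4.6280
Cpl = (88.46 - 80.7)/(3*1.2489072) = 2.0711
Cpk = min(Cpu, Cpl) = 2.0711

2.0711


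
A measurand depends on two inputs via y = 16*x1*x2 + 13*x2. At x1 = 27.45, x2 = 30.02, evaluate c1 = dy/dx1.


y = 16*x1*x2 + 13*x2
dy/dx1 = 16*x2
Evaluate at x2 = 30.02: c1 = 16 * 30.02
c1 = 480.3200

480.3200


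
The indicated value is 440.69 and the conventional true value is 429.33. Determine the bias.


Systematic error = measured - true
= 440.69 - 429.33
= 11.3600

11.3600


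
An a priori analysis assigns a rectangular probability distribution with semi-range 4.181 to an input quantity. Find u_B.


u_B = half_width / sqrt(3)
u_B = 4.181 / 1.7320508
u_B = 2.4139

2.4139


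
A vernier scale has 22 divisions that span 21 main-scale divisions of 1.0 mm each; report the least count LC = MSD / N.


LC = MSD / n_div
= 1.0 / 22
= 0.0455

0.0455


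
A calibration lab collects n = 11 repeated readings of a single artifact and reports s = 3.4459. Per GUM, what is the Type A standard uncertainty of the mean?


u_A = s / sqrt(n)
u_A = 3.4459 / sqrt(11)
u_A = 3.4459 / 3.3166248
u_A = 1.0390

1.0390


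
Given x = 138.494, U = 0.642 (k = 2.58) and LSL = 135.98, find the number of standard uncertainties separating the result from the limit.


u = U / k = 0.642 / 2.58 = 0.24883721
margin = |LSL - x| = |135.98 - 138.494| = 2.514
z = margin / u = 2.514 / 0.24883721
z = 10.1030

10.1030


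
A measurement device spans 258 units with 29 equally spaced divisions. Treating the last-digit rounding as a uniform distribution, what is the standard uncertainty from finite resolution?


resolution = range / divisions
resolution = 258 / 29 = 8.8965517
u_res = resolution / (2*sqrt(3))
u_res = 8.8965517 / 3.4641016
u_res = 2.5682

2.5682


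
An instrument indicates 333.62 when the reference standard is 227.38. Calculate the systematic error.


Systematic error = measured - true
= 333.62 - 227.38
= 106.2400

106.2400


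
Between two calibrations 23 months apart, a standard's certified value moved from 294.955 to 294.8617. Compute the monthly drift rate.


rate = (v2 - v1) / months
= (294.8617 - 294.955) / 23
= -0.0933 / 23
= -0.0041

-0.0041


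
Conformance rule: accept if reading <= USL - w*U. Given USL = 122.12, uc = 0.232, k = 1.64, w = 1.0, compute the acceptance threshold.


U = k * uc = 1.64 * 0.232 = 0.38048
guard band g = w * U = 1.0 * 0.38048 = 0.38048
AL = USL - g = 122.12 - 0.38048
AL = 121.7395

121.7395


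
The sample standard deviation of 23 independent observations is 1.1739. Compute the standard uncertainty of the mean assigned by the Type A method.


u_A = s / sqrt(n)
u_A = 1.1739 / sqrt(23)
u_A = 1.1739 / 4.7958315
u_A = 0.2448

0.2448


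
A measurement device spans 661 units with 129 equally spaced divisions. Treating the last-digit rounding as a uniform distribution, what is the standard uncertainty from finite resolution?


resolution = range / divisions
resolution = 661 / 129 = 5.124031
u_res = resolution / (2*sqrt(3))
u_res = 5.124031 / 3.4641016
u_res = 1.4792

1.4792


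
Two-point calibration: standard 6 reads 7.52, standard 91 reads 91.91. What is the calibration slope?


slope = (y2 - y1) / (x2 - x1)
= (91.91 - 7.52) / (91 - 6)
= 84.3900 / 85
= 0.9928

0.9928


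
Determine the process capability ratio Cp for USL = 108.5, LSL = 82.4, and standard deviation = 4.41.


Cp = (USL - LSL) / (6 * sigma)
= (108.5 - 82.4) / (6 * 4.41)
= 26.1000 / 26.4600
= 0.9864

0.9864


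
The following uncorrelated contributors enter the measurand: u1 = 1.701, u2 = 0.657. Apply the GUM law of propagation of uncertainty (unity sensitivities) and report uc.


uc = sqrt(1.701^2 + 0.657^2)
uc = sqrt(3.32505)
uc = 1.8235

1.8235


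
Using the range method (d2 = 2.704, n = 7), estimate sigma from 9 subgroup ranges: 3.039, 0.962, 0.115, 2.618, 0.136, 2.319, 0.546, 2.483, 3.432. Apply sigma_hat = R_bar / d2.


R_bar = (3.039 + 0.962 + 0.115 + 2.618 + 0.136 + 2.319 + 0.546 + 2.483 + 3.432) / 9
R_bar = 15.65 / 9 = 1.7388889
sigma_hat = R_bar / d2 = 1.7388889 / 2.704 = 0.6431

0.6431


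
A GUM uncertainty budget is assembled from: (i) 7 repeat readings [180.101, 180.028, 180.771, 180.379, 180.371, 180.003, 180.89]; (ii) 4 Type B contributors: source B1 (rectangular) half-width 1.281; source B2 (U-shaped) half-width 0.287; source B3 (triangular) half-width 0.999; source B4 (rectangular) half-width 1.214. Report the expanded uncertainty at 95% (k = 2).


mean = (180.101 + 180.028 + 180.771 + 180.379 + 180.371 + 180.003 + 180.89) / 7 = 180.3632857
s = sqrt(sum((x - mean)^2)/(n-1)) = 0.35472558
u_A = s / sqrt(n) = 0.35472558 / sqrt(7) = 0.13407367
u_B1 = 1.281 / sqrt(3) = 0.73958569
u_B2 = 0.287 / sqrt(2) = 0.20293965
u_B3 = 0.999 / sqrt(6) = 0.40784004
u_B4 = 1.214 / sqrt(3) = 0.70090323
uc = sqrt(0.13407367^2 + 0.73958569^2 + 0.20293965^2 + 0.40784004^2 + 0.70090323^2) = 1.1241646
U = k * uc = 2 * 1.1241646
U = 2.2483

2.2483


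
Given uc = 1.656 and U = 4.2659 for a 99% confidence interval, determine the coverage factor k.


k = U / uc
k = 4.2659 / 1.656
k = 2.576

2.576


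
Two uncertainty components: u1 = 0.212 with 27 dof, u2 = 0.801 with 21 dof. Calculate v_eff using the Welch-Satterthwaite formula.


uc = sqrt(u1^2 + u2^2) = sqrt(0.212^2 + 0.801^2) = 0.82858011
v_eff = uc^4 / (u1^4/v1 + u2^4/v2)
= 0.82858011^4 / (0.212^4/27 + 0.801^4/21)
= 0.47134404 / 0.019677282
v_eff = 23.9537

23.9537


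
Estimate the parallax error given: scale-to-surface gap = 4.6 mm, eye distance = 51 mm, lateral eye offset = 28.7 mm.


error = h * offset / d
= 4.6 * 28.7 / 51
= 2.5886

2.5886


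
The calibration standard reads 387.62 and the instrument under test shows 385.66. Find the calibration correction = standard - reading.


Correction = standard - reading
= 387.62 - 385.66
= 1.9600

1.9600


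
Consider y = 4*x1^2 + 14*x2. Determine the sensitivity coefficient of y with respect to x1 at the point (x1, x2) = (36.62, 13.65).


y = 4*x1^2 + 14*x2
dy/dx1 = 2*4*x1
Evaluate at x1 = 36.62: c1 = 8 * 36.62
c1 = 292.9600

292.9600


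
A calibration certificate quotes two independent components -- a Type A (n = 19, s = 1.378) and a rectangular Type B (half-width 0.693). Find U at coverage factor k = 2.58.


u_A = s / sqrt(n) = 1.378 / sqrt(19) = 0.31613488
u_B = half_width / sqrt(3) = 0.693 / sqrt(3) = 0.40010374
uc = sqrt(u_A^2 + u_B^2) = sqrt(0.31613488^2 + 0.40010374^2) = 0.50992574
U = k * uc = 2.58 * 0.50992574
U = 1.3156

1.3156


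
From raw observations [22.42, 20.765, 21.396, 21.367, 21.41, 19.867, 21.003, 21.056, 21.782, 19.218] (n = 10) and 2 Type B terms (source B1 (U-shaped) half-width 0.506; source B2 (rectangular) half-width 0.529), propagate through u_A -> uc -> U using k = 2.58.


mean = (22.42 + 20.765 + 21.396 + 21.367 + 21.41 + 19.867 + 21.003 + 21.056 + 21.782 + 19.218) / 10 = 21.0284
s = sqrt(sum((x - mean)^2)/(n-1)) = 0.918758
u_A = s / sqrt(n) = 0.918758 / sqrt(10) = 0.29053679
u_B1 = 0.506 / sqrt(2) = 0.35779603
u_B2 = 0.529 / sqrt(3) = 0.30541829
uc = sqrt(0.29053679^2 + 0.35779603^2 + 0.30541829^2) = 0.55291044
U = k * uc = 2.58 * 0.55291044
U = 1.4265

1.4265


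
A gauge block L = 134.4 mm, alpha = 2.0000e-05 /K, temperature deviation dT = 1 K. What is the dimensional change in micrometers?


dL = L * alpha * dT
= 134.4 * 2.0000e-05 * 1
= 0.0026880 mm
dL_um = 0.0026880 * 1000 = 2.6880 um

2.6880


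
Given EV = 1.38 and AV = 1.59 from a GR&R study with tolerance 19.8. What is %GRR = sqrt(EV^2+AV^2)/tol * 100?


GRR = sqrt(EV^2 + AV^2) = sqrt(1.38^2 + 1.59^2) = 2.1053503
%GRR = GRR / tol * 100 = 2.1053503 / 19.8 * 100
%GRR = 10.6331

10.6331


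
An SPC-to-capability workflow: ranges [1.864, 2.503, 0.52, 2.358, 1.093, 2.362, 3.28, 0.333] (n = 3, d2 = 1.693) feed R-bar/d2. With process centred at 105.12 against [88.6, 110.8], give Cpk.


R_bar = (1.864 + 2.503 + 0.52 + 2.358 + 1.093 + 2.362 + 3.28 + 0.333) / 8 = 1.789125
sigma = R_bar / d2 = 1.789125 / 1.693 = 1.0567779
Cp = (USL - LSL)/(6*sigma) = (110.8 - 88.6)/(6*1.0567779) = 3.5012
Cpu = (110.8 - 105.12)/(3*1.0567779) = 1.7916
Cpl = (105.12 - 88.6)/(3*1.0567779) = 5.2108
Cpk = min(Cpu, Cpl) = 1.7916

1.7916


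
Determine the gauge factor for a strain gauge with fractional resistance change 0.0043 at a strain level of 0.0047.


GF = (dR/R) / epsilon
= 0.0043 / 0.0047
= 0.9149

0.9149


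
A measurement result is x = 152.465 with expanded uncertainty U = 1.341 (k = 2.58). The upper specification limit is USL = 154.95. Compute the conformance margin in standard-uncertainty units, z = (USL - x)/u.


u = U / k = 1.341 / 2.58 = 0.51976744
margin = |USL - x| = |154.95 - 152.465| = 2.485
z = margin / u = 2.485 / 0.51976744
z = 4.7810

4.7810


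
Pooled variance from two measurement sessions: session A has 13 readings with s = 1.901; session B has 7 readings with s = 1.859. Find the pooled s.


s_p = sqrt(((n1-1)*s1^2 + (n2-1)*s2^2) / (n1+n2-2))
numerator = (13-1)*1.901^2 + (7-1)*1.859^2 = 43.365612 + 20.735286 = 64.100898
denominator = 13 + 7 - 2 = 18
s_p^2 = 64.100898 / 18 = 3.561161
s_p = sqrt(3.561161) = 1.8871

1.8871


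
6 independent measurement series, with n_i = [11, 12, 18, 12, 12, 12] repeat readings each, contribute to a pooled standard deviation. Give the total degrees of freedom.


nu = sum_i (n_i - 1)
nu = ((11 - 1) + (12 - 1) + (18 - 1) + (12 - 1) + (12 - 1) + (12 - 1))
nu = 10 + 11 + 17 + 11 + 11 + 11
nu = 71

71


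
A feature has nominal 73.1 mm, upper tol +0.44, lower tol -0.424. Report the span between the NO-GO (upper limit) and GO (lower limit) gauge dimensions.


GO = nominal - lower_tol (smallest hole = maximum material condition)
GO = 73.1 - 0.424 = 72.676
NO-GO = nominal + upper_tol (largest hole = least material condition)
NO-GO = 73.1 + 0.44 = 73.54
spread = NO-GO - GO = 73.54 - 72.676 = 0.8640

0.8640
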